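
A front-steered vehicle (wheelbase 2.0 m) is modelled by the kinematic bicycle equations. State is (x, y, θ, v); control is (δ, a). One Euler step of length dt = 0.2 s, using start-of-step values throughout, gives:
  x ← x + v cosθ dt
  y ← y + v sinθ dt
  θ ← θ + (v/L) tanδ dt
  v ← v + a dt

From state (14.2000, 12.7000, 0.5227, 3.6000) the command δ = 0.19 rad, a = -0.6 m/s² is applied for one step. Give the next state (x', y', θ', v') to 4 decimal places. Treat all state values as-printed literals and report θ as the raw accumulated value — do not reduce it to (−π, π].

(14.8239, 13.0594, 0.5919, 3.4800)

x' = 14.2000 + 3.6000·cos(0.5227)·0.2 = 14.8239
y' = 12.7000 + 3.6000·sin(0.5227)·0.2 = 13.0594
θ' = 0.5227 + (3.6000/2.0)·tan(0.19)·0.2 = 0.5919
v' = 3.6000 − 0.6000·0.2 = 3.4800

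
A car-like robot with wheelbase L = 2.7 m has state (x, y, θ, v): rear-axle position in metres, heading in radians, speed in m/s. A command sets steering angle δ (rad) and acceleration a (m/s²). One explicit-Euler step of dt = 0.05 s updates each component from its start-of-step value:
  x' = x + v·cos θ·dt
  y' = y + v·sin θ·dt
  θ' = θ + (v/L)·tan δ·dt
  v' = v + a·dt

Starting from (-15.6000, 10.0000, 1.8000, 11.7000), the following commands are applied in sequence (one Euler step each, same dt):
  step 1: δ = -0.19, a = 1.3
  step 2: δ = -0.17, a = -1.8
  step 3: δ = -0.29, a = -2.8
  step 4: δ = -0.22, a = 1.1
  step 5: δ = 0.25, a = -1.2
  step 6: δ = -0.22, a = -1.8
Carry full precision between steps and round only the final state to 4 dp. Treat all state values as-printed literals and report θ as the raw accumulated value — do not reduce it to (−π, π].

after step 1 (δ=-0.19, a=1.3): (-15.732913, 10.569701, 1.758331, 11.765000)
after step 2 (δ=-0.17, a=-1.8): (-15.842585, 11.147637, 1.720932, 11.675000)
after step 3 (δ=-0.29, a=-2.8): (-15.929898, 11.724820, 1.656414, 11.535000)
after step 4 (δ=-0.22, a=1.1): (-15.979217, 12.299458, 1.608646, 11.590000)
after step 5 (δ=0.25, a=-1.2): (-16.001146, 12.878543, 1.663450, 11.530000)
after step 6 (δ=-0.22, a=-1.8): (-16.054484, 13.452570, 1.615703, 11.440000)

(-16.0545, 13.4526, 1.6157, 11.4400)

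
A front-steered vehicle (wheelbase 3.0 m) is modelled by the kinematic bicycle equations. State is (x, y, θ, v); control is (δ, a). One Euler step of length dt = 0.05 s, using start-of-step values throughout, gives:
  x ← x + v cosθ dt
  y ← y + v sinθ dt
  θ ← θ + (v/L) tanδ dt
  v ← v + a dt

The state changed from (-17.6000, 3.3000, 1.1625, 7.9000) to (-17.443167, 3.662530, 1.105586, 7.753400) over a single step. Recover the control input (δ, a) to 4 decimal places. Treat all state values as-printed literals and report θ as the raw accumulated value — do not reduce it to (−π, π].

δ = -0.4080, a = -2.9320

a = (v'−v)/dt = (-0.146600)/0.05 = -2.9320
Δθ = θ'−θ = -0.056914;  (v·dt/L) = 7.9000·0.05/3.0 = 0.131667
tan δ = Δθ·L/(v·dt) = -0.432258  →  δ = -0.4080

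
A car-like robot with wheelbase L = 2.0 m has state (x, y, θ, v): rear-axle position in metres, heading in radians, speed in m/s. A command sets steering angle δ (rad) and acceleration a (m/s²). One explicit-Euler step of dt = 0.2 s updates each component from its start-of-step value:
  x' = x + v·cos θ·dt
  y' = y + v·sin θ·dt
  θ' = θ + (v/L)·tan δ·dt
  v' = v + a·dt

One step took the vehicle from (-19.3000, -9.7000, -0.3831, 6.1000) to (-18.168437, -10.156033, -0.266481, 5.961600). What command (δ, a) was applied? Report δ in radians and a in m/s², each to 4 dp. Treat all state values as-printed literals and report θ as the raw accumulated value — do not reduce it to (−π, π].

a = (v'−v)/dt = (-0.138400)/0.2 = -0.6920
Δθ = θ'−θ = 0.116619;  (v·dt/L) = 6.1000·0.2/2.0 = 0.610000
tan δ = Δθ·L/(v·dt) = 0.191179  →  δ = 0.1889

δ = 0.1889, a = -0.6920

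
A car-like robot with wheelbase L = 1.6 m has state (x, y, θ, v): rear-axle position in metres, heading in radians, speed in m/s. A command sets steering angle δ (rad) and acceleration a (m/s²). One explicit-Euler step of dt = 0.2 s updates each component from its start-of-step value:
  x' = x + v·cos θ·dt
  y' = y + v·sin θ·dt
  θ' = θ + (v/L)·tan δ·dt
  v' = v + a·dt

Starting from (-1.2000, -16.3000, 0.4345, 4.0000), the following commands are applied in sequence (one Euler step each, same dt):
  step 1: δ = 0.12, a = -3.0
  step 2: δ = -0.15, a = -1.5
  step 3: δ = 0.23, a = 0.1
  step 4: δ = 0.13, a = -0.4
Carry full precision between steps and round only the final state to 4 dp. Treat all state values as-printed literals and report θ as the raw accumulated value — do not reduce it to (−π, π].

(1.2286, -15.0708, 0.5723, 3.0400)

after step 1 (δ=0.12, a=-3.0): (-0.474335, -15.963234, 0.494790, 3.400000)
after step 2 (δ=-0.15, a=-1.5): (0.124111, -15.640339, 0.430557, 3.100000)
after step 3 (δ=0.23, a=0.1): (0.687526, -15.381565, 0.521288, 3.120000)
after step 4 (δ=0.13, a=-0.4): (1.228645, -15.070815, 0.572275, 3.040000)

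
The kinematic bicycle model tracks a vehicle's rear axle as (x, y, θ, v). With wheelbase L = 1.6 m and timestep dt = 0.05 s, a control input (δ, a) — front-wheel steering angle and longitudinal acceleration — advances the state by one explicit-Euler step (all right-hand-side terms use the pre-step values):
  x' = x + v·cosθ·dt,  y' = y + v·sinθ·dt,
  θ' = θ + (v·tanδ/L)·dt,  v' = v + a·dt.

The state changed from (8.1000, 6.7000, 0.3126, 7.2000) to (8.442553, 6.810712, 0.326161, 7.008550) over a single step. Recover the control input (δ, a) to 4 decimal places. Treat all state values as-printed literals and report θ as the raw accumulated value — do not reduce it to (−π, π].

a = (v'−v)/dt = (-0.191450)/0.05 = -3.8290
Δθ = θ'−θ = 0.013561;  (v·dt/L) = 7.2000·0.05/1.6 = 0.225000
tan δ = Δθ·L/(v·dt) = 0.060271  →  δ = 0.0602

δ = 0.0602, a = -3.8290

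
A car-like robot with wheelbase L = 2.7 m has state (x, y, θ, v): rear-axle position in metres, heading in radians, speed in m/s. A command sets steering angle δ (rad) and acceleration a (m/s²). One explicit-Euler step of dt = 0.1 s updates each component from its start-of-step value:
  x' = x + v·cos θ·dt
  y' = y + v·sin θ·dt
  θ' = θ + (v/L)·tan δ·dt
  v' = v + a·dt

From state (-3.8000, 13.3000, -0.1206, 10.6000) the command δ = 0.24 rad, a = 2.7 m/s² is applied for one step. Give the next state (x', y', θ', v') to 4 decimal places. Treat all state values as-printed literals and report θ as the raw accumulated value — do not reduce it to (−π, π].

x' = -3.8000 + 10.6000·cos(-0.1206)·0.1 = -2.7477
y' = 13.3000 + 10.6000·sin(-0.1206)·0.1 = 13.1725
θ' = -0.1206 + (10.6000/2.7)·tan(0.24)·0.1 = -0.0245
v' = 10.6000 + 2.7000·0.1 = 10.8700

(-2.7477, 13.1725, -0.0245, 10.8700)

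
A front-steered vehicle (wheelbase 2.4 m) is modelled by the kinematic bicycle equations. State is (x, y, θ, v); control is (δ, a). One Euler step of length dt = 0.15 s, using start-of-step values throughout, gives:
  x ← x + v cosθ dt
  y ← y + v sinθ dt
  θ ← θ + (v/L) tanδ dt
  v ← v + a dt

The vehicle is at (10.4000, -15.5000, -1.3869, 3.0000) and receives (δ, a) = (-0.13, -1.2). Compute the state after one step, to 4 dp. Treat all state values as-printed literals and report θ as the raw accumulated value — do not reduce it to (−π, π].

(10.4823, -15.9424, -1.4114, 2.8200)

x' = 10.4000 + 3.0000·cos(-1.3869)·0.15 = 10.4823
y' = -15.5000 + 3.0000·sin(-1.3869)·0.15 = -15.9424
θ' = -1.3869 + (3.0000/2.4)·tan(-0.13)·0.15 = -1.4114
v' = 3.0000 − 1.2000·0.15 = 2.8200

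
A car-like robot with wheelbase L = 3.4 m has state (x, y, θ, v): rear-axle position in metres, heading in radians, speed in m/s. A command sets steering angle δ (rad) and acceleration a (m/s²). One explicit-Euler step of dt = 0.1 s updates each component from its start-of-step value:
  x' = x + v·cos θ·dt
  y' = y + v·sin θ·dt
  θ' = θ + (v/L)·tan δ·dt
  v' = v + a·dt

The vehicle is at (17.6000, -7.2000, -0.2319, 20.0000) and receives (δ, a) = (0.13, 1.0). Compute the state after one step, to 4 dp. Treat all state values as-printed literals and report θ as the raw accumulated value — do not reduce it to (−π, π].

x' = 17.6000 + 20.0000·cos(-0.2319)·0.1 = 19.5465
y' = -7.2000 + 20.0000·sin(-0.2319)·0.1 = -7.6597
θ' = -0.2319 + (20.0000/3.4)·tan(0.13)·0.1 = -0.1550
v' = 20.0000 + 1.0000·0.1 = 20.1000

(19.5465, -7.6597, -0.1550, 20.1000)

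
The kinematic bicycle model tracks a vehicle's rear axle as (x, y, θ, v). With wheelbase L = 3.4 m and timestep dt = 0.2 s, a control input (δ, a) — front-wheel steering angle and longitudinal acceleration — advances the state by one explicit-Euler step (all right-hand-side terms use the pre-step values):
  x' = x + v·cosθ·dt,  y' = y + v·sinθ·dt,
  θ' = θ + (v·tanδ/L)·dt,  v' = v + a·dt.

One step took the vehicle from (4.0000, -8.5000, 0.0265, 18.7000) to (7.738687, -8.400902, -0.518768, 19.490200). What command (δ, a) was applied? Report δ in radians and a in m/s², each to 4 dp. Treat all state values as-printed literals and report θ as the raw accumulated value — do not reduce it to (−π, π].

a = (v'−v)/dt = (0.790200)/0.2 = 3.9510
Δθ = θ'−θ = -0.545268;  (v·dt/L) = 18.7000·0.2/3.4 = 1.100000
tan δ = Δθ·L/(v·dt) = -0.495698  →  δ = -0.4602

δ = -0.4602, a = 3.9510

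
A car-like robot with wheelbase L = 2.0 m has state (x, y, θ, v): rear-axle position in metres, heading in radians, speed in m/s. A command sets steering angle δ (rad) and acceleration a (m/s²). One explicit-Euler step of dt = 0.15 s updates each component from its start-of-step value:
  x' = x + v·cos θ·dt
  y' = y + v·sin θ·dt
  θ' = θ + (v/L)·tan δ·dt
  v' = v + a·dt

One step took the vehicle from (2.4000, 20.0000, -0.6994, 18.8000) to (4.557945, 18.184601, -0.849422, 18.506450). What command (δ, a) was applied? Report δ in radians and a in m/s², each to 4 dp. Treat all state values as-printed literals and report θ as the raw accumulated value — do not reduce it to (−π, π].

a = (v'−v)/dt = (-0.293550)/0.15 = -1.9570
Δθ = θ'−θ = -0.150022;  (v·dt/L) = 18.8000·0.15/2.0 = 1.410000
tan δ = Δθ·L/(v·dt) = -0.106399  →  δ = -0.1060

δ = -0.1060, a = -1.9570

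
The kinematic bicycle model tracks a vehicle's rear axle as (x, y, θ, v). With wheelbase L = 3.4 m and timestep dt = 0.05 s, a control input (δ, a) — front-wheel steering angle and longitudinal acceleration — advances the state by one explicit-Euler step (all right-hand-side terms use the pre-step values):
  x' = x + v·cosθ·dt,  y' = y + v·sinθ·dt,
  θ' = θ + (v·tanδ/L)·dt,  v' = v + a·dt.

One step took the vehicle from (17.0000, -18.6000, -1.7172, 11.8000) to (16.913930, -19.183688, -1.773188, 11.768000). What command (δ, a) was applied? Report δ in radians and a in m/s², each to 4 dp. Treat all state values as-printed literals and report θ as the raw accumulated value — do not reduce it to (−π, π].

a = (v'−v)/dt = (-0.032000)/0.05 = -0.6400
Δθ = θ'−θ = -0.055988;  (v·dt/L) = 11.8000·0.05/3.4 = 0.173529
tan δ = Δθ·L/(v·dt) = -0.322643  →  δ = -0.3121

δ = -0.3121, a = -0.6400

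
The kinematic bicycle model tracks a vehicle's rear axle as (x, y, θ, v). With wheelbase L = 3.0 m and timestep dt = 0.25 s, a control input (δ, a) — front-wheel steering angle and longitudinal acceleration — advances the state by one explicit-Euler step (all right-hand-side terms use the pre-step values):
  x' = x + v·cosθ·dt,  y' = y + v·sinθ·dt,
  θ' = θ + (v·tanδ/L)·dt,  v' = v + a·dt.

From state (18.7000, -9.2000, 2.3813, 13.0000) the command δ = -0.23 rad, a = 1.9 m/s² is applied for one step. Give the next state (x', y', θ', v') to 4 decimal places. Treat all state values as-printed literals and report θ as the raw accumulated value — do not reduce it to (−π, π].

x' = 18.7000 + 13.0000·cos(2.3813)·0.25 = 16.3449
y' = -9.2000 + 13.0000·sin(2.3813)·0.25 = -6.9603
θ' = 2.3813 + (13.0000/3.0)·tan(-0.23)·0.25 = 2.1276
v' = 13.0000 + 1.9000·0.25 = 13.4750

(16.3449, -6.9603, 2.1276, 13.4750)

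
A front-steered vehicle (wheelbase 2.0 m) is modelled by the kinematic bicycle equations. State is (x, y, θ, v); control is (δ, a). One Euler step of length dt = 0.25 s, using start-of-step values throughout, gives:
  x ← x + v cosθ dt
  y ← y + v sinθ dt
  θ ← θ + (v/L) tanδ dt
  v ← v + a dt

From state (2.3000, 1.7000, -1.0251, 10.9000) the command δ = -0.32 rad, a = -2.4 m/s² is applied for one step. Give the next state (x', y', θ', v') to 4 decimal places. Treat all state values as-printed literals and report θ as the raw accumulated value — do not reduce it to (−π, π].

x' = 2.3000 + 10.9000·cos(-1.0251)·0.25 = 3.7143
y' = 1.7000 + 10.9000·sin(-1.0251)·0.25 = -0.6292
θ' = -1.0251 + (10.9000/2.0)·tan(-0.32)·0.25 = -1.4766
v' = 10.9000 − 2.4000·0.25 = 10.3000

(3.7143, -0.6292, -1.4766, 10.3000)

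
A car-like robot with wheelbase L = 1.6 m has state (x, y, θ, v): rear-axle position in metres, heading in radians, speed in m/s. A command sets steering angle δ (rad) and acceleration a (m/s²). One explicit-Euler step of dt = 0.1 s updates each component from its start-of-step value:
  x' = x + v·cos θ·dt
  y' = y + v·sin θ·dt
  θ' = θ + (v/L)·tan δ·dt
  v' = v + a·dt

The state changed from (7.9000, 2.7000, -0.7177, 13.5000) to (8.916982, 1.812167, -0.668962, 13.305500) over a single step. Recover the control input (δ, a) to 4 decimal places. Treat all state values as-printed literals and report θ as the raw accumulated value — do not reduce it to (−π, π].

δ = 0.0577, a = -1.9450

a = (v'−v)/dt = (-0.194500)/0.1 = -1.9450
Δθ = θ'−θ = 0.048738;  (v·dt/L) = 13.5000·0.1/1.6 = 0.843750
tan δ = Δθ·L/(v·dt) = 0.057764  →  δ = 0.0577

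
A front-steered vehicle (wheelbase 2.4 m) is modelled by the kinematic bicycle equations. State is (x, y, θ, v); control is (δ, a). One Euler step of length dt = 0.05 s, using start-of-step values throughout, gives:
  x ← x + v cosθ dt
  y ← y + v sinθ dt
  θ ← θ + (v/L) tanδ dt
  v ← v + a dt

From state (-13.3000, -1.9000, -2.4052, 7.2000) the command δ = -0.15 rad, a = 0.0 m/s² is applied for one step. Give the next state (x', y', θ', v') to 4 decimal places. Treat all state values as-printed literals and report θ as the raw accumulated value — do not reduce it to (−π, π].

(-13.5667, -2.1418, -2.4279, 7.2000)

x' = -13.3000 + 7.2000·cos(-2.4052)·0.05 = -13.5667
y' = -1.9000 + 7.2000·sin(-2.4052)·0.05 = -2.1418
θ' = -2.4052 + (7.2000/2.4)·tan(-0.15)·0.05 = -2.4279
v' = 7.2000 + 0.0000·0.05 = 7.2000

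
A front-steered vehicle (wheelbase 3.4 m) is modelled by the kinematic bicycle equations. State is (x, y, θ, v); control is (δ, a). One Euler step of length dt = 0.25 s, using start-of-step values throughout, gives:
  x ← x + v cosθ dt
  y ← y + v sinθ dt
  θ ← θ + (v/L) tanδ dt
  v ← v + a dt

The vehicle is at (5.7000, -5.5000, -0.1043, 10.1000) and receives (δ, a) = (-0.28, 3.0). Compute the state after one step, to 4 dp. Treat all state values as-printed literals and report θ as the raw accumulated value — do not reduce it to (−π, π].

(8.2113, -5.7629, -0.3179, 10.8500)

x' = 5.7000 + 10.1000·cos(-0.1043)·0.25 = 8.2113
y' = -5.5000 + 10.1000·sin(-0.1043)·0.25 = -5.7629
θ' = -0.1043 + (10.1000/3.4)·tan(-0.28)·0.25 = -0.3179
v' = 10.1000 + 3.0000·0.25 = 10.8500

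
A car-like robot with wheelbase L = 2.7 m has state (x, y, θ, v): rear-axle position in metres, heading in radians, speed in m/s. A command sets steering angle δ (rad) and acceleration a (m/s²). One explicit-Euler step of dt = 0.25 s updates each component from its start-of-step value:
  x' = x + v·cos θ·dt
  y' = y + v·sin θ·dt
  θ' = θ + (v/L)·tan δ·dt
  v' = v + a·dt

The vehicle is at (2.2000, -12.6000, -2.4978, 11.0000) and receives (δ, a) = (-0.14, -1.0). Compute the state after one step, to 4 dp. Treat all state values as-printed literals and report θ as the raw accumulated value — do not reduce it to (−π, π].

x' = 2.2000 + 11.0000·cos(-2.4978)·0.25 = 0.0005
y' = -12.6000 + 11.0000·sin(-2.4978)·0.25 = -14.2506
θ' = -2.4978 + (11.0000/2.7)·tan(-0.14)·0.25 = -2.6413
v' = 11.0000 − 1.0000·0.25 = 10.7500

(0.0005, -14.2506, -2.6413, 10.7500)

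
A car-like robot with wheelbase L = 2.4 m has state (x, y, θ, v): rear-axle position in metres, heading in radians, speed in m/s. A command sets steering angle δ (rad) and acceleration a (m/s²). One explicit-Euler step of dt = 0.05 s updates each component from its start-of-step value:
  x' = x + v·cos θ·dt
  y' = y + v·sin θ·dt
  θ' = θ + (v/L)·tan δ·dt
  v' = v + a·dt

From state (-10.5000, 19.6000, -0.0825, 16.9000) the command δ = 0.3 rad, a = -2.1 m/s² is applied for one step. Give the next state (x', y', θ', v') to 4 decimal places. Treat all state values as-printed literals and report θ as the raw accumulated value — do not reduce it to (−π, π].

(-9.6579, 19.5304, 0.0264, 16.7950)

x' = -10.5000 + 16.9000·cos(-0.0825)·0.05 = -9.6579
y' = 19.6000 + 16.9000·sin(-0.0825)·0.05 = 19.5304
θ' = -0.0825 + (16.9000/2.4)·tan(0.3)·0.05 = 0.0264
v' = 16.9000 − 2.1000·0.05 = 16.7950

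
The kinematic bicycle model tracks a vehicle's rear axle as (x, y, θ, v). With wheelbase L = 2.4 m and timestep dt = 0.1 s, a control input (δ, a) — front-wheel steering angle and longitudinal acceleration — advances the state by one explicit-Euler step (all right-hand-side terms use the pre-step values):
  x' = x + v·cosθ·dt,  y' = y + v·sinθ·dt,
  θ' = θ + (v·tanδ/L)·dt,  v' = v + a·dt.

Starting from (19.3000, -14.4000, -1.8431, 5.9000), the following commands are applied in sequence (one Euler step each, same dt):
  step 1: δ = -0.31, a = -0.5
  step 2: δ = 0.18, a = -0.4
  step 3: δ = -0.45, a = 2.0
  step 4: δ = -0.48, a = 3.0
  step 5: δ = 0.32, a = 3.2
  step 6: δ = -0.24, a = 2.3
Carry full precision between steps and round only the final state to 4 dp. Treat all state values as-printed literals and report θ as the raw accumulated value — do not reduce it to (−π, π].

after step 1 (δ=-0.31, a=-0.5): (19.141319, -14.968261, -1.921847, 5.850000)
after step 2 (δ=0.18, a=-0.4): (18.940146, -15.517583, -1.877492, 5.810000)
after step 3 (δ=-0.45, a=2.0): (18.764737, -16.071471, -1.994432, 6.010000)
after step 4 (δ=-0.48, a=3.0): (18.517679, -16.619343, -2.124801, 6.310000)
after step 5 (δ=0.32, a=3.2): (18.185712, -17.155961, -2.037674, 6.630000)
after step 6 (δ=-0.24, a=2.3): (17.887295, -17.748005, -2.105277, 6.860000)

(17.8873, -17.7480, -2.1053, 6.8600)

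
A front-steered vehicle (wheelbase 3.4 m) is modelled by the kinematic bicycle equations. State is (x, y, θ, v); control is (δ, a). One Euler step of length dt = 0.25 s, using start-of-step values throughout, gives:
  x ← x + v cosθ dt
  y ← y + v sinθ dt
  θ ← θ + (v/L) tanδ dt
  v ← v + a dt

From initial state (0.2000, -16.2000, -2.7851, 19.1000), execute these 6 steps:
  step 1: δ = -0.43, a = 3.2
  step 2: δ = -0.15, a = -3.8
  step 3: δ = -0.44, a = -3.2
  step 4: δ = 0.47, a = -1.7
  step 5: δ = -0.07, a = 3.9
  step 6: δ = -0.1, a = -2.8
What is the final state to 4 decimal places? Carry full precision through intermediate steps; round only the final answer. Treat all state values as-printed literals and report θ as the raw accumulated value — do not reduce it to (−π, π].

after step 1 (δ=-0.43, a=3.2): (-4.274780, -17.866425, -3.429193, 19.900000)
after step 2 (δ=-0.15, a=-3.8): (-9.045443, -16.455258, -3.650339, 18.950000)
after step 3 (δ=-0.44, a=-3.2): (-13.182966, -14.147703, -4.306316, 18.150000)
after step 4 (δ=0.47, a=-1.7): (-14.975298, -9.979196, -3.628406, 17.725000)
after step 5 (δ=-0.07, a=3.9): (-18.891761, -7.906204, -3.719787, 18.700000)
after step 6 (δ=-0.1, a=-2.8): (-22.806844, -5.351258, -3.857747, 18.000000)

(-22.8068, -5.3513, -3.8577, 18.0000)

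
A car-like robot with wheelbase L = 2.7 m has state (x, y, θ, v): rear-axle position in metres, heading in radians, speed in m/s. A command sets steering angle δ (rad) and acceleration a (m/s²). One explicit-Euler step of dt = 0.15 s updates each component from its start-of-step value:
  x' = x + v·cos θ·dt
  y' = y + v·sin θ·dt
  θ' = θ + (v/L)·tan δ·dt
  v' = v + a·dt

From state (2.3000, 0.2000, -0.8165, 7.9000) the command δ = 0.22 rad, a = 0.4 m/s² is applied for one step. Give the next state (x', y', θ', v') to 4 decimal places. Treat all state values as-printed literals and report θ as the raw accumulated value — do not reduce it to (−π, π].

x' = 2.3000 + 7.9000·cos(-0.8165)·0.15 = 3.1115
y' = 0.2000 + 7.9000·sin(-0.8165)·0.15 = -0.6636
θ' = -0.8165 + (7.9000/2.7)·tan(0.22)·0.15 = -0.7184
v' = 7.9000 + 0.4000·0.15 = 7.9600

(3.1115, -0.6636, -0.7184, 7.9600)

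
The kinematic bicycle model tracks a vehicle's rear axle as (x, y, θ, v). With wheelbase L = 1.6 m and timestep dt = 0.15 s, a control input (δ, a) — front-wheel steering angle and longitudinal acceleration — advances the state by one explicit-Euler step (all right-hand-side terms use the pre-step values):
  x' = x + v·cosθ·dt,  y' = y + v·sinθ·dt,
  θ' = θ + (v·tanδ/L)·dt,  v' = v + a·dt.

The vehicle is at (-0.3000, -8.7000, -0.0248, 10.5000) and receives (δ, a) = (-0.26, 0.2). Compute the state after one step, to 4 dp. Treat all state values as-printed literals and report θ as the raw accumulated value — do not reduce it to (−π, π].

(1.2745, -8.7391, -0.2867, 10.5300)

x' = -0.3000 + 10.5000·cos(-0.0248)·0.15 = 1.2745
y' = -8.7000 + 10.5000·sin(-0.0248)·0.15 = -8.7391
θ' = -0.0248 + (10.5000/1.6)·tan(-0.26)·0.15 = -0.2867
v' = 10.5000 + 0.2000·0.15 = 10.5300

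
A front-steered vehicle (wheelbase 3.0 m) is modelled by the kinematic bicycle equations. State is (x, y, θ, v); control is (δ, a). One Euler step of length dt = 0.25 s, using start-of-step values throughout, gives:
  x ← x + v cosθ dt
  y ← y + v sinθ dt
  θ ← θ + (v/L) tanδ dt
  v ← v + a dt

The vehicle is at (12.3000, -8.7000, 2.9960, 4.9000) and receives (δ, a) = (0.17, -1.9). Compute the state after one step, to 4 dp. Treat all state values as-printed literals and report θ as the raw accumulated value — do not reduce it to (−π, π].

(11.0880, -8.5223, 3.0661, 4.4250)

x' = 12.3000 + 4.9000·cos(2.9960)·0.25 = 11.0880
y' = -8.7000 + 4.9000·sin(2.9960)·0.25 = -8.5223
θ' = 2.9960 + (4.9000/3.0)·tan(0.17)·0.25 = 3.0661
v' = 4.9000 − 1.9000·0.25 = 4.4250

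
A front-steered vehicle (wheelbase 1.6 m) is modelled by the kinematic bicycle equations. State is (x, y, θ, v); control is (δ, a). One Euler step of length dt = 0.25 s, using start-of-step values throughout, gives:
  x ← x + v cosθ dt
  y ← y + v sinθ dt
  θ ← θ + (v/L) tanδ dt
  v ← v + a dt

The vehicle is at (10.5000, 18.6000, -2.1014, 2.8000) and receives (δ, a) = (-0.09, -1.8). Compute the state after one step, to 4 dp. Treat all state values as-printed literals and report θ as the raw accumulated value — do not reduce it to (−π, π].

x' = 10.5000 + 2.8000·cos(-2.1014)·0.25 = 10.1458
y' = 18.6000 + 2.8000·sin(-2.1014)·0.25 = 17.9962
θ' = -2.1014 + (2.8000/1.6)·tan(-0.09)·0.25 = -2.1409
v' = 2.8000 − 1.8000·0.25 = 2.3500

(10.1458, 17.9962, -2.1409, 2.3500)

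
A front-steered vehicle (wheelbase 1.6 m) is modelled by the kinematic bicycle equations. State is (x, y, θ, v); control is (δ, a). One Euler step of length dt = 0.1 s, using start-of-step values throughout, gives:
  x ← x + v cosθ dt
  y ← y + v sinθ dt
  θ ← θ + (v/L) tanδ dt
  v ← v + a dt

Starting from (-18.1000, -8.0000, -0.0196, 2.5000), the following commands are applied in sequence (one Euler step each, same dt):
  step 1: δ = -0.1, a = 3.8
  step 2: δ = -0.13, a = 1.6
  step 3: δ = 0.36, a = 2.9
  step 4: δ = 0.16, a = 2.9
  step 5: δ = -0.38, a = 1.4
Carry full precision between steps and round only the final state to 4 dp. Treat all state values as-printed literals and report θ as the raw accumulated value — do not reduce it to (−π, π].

(-16.5642, -8.0119, -0.0441, 3.7600)

after step 1 (δ=-0.1, a=3.8): (-17.850048, -8.004900, -0.035277, 2.880000)
after step 2 (δ=-0.13, a=1.6): (-17.562227, -8.015057, -0.058810, 3.040000)
after step 3 (δ=0.36, a=2.9): (-17.258753, -8.032925, 0.012707, 3.330000)
after step 4 (δ=0.16, a=2.9): (-16.925780, -8.028694, 0.046294, 3.620000)
after step 5 (δ=-0.38, a=1.4): (-16.564167, -8.011942, -0.044073, 3.760000)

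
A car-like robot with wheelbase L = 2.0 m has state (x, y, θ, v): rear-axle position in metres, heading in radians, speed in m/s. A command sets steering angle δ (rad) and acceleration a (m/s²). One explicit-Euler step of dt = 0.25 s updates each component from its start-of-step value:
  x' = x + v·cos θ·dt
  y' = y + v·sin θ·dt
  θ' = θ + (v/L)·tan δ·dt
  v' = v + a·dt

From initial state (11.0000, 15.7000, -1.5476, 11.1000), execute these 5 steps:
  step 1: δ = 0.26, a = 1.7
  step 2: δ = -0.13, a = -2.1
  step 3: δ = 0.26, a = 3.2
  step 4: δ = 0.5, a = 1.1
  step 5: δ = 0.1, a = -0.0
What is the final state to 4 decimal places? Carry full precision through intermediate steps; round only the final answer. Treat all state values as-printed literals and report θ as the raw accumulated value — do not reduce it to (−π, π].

after step 1 (δ=0.26, a=1.7): (11.064364, 12.925747, -1.178495, 11.525000)
after step 2 (δ=-0.13, a=-2.1): (12.165911, 10.263380, -1.366839, 11.000000)
after step 3 (δ=0.26, a=3.2): (12.722915, 7.570380, -1.001059, 11.800000)
after step 4 (δ=0.5, a=1.1): (14.314177, 5.086355, -0.195263, 12.075000)
after step 5 (δ=0.1, a=-0.0): (17.275561, 4.500644, -0.043820, 12.075000)

(17.2756, 4.5006, -0.0438, 12.0750)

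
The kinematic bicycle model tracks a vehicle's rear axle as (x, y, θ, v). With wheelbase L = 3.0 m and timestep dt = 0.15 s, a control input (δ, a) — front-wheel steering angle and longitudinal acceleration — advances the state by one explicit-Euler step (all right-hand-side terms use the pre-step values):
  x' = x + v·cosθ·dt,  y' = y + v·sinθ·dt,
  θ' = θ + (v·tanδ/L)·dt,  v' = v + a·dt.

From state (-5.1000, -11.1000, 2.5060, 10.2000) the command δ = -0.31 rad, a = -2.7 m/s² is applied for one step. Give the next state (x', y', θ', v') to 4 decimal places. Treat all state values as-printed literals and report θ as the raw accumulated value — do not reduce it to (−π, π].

(-6.3312, -10.1917, 2.3426, 9.7950)

x' = -5.1000 + 10.2000·cos(2.5060)·0.15 = -6.3312
y' = -11.1000 + 10.2000·sin(2.5060)·0.15 = -10.1917
θ' = 2.5060 + (10.2000/3.0)·tan(-0.31)·0.15 = 2.3426
v' = 10.2000 − 2.7000·0.15 = 9.7950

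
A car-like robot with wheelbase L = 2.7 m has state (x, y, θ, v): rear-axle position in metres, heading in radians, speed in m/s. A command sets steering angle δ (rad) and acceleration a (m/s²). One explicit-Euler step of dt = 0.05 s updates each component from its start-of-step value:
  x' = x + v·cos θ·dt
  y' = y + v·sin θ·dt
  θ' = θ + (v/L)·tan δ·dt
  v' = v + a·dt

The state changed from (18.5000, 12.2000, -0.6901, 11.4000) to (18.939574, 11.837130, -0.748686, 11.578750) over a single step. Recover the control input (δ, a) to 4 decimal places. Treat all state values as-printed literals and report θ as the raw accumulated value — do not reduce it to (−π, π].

a = (v'−v)/dt = (0.178750)/0.05 = 3.5750
Δθ = θ'−θ = -0.058586;  (v·dt/L) = 11.4000·0.05/2.7 = 0.211111
tan δ = Δθ·L/(v·dt) = -0.277513  →  δ = -0.2707

δ = -0.2707, a = 3.5750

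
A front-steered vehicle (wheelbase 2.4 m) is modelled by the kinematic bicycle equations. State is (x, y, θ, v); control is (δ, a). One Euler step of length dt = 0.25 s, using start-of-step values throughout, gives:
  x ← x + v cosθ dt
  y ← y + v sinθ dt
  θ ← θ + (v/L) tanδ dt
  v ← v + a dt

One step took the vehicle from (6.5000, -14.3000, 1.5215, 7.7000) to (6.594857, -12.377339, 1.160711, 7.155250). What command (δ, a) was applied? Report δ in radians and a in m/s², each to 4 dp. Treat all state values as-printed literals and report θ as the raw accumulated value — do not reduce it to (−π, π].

a = (v'−v)/dt = (-0.544750)/0.25 = -2.1790
Δθ = θ'−θ = -0.360789;  (v·dt/L) = 7.7000·0.25/2.4 = 0.802083
tan δ = Δθ·L/(v·dt) = -0.449815  →  δ = -0.4227

δ = -0.4227, a = -2.1790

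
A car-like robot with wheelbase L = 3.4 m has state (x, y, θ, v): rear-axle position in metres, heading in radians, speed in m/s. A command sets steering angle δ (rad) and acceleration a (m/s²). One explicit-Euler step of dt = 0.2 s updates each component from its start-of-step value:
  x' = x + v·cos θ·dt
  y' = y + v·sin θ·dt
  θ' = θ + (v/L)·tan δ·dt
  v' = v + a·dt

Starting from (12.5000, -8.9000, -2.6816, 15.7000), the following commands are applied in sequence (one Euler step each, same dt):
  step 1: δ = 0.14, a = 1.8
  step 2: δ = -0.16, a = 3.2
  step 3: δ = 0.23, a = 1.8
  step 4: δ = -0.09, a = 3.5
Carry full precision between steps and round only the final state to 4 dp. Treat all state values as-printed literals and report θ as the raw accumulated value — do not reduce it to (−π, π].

after step 1 (δ=0.14, a=1.8): (9.686385, -10.293976, -2.551454, 16.060000)
after step 2 (δ=-0.16, a=3.2): (7.017650, -12.081377, -2.703911, 16.700000)
after step 3 (δ=0.23, a=1.8): (3.992490, -13.497006, -2.473899, 17.060000)
after step 4 (δ=-0.09, a=3.5): (1.313211, -15.609636, -2.564461, 17.760000)

(1.3132, -15.6096, -2.5645, 17.7600)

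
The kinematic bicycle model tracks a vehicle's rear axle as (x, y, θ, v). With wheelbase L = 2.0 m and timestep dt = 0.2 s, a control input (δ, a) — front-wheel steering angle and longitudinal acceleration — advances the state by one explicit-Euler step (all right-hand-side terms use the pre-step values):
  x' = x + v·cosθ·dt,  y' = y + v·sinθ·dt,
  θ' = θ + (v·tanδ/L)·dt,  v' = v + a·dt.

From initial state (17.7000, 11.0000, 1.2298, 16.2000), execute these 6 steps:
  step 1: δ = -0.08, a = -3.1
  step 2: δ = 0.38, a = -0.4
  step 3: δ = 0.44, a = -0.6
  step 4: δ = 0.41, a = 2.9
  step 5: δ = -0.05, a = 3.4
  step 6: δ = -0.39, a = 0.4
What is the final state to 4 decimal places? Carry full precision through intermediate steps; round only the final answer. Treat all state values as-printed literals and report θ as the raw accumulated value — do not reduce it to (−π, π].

after step 1 (δ=-0.08, a=-3.1): (18.783541, 14.053447, 1.099923, 15.580000)
after step 2 (δ=0.38, a=-0.4): (20.197161, 16.830340, 1.722208, 15.500000)
after step 3 (δ=0.44, a=-0.6): (19.729577, 19.894873, 2.451918, 15.380000)
after step 4 (δ=0.41, a=2.9): (17.356588, 21.852091, 3.120380, 15.960000)
after step 5 (δ=-0.05, a=3.4): (14.165306, 21.919795, 3.040514, 16.640000)
after step 6 (δ=-0.39, a=0.4): (10.854292, 22.255613, 2.356518, 16.720000)

(10.8543, 22.2556, 2.3565, 16.7200)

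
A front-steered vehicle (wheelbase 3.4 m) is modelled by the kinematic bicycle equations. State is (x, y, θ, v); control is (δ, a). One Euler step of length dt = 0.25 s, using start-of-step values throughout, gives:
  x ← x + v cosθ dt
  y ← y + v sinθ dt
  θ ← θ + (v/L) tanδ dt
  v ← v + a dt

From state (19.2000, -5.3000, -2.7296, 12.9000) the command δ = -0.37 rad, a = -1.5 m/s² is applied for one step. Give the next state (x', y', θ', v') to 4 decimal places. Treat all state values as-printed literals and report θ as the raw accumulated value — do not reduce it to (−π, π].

x' = 19.2000 + 12.9000·cos(-2.7296)·0.25 = 16.2449
y' = -5.3000 + 12.9000·sin(-2.7296)·0.25 = -6.5914
θ' = -2.7296 + (12.9000/3.4)·tan(-0.37)·0.25 = -3.0975
v' = 12.9000 − 1.5000·0.25 = 12.5250

(16.2449, -6.5914, -3.0975, 12.5250)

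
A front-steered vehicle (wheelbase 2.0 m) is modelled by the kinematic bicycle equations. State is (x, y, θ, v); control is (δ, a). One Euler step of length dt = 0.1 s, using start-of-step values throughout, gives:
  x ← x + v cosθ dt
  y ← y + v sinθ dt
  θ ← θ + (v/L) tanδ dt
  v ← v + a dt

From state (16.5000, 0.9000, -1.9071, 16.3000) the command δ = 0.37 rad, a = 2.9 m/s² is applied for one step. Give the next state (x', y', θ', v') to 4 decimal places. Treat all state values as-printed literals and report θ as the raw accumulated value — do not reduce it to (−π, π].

x' = 16.5000 + 16.3000·cos(-1.9071)·0.1 = 15.9621
y' = 0.9000 + 16.3000·sin(-1.9071)·0.1 = -0.6387
θ' = -1.9071 + (16.3000/2.0)·tan(0.37)·0.1 = -1.5910
v' = 16.3000 + 2.9000·0.1 = 16.5900

(15.9621, -0.6387, -1.5910, 16.5900)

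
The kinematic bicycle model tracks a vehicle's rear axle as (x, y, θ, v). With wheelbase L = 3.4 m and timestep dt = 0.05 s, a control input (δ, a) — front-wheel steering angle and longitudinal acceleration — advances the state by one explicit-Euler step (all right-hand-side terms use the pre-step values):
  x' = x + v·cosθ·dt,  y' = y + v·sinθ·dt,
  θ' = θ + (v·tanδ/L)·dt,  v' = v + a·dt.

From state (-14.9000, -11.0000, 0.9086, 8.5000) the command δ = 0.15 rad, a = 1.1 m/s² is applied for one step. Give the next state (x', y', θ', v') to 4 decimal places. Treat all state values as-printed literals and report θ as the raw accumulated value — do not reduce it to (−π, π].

(-14.6387, -10.6648, 0.9275, 8.5550)

x' = -14.9000 + 8.5000·cos(0.9086)·0.05 = -14.6387
y' = -11.0000 + 8.5000·sin(0.9086)·0.05 = -10.6648
θ' = 0.9086 + (8.5000/3.4)·tan(0.15)·0.05 = 0.9275
v' = 8.5000 + 1.1000·0.05 = 8.5550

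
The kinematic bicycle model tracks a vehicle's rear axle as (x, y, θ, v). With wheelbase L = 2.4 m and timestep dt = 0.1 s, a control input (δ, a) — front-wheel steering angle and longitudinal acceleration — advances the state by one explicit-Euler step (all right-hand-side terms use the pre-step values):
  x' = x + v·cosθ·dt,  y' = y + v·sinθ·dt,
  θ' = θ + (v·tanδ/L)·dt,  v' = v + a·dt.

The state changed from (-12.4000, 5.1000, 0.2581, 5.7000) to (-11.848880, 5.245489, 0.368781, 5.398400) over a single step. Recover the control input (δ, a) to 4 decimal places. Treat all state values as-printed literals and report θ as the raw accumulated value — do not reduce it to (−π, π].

a = (v'−v)/dt = (-0.301600)/0.1 = -3.0160
Δθ = θ'−θ = 0.110681;  (v·dt/L) = 5.7000·0.1/2.4 = 0.237500
tan δ = Δθ·L/(v·dt) = 0.466025  →  δ = 0.4361

δ = 0.4361, a = -3.0160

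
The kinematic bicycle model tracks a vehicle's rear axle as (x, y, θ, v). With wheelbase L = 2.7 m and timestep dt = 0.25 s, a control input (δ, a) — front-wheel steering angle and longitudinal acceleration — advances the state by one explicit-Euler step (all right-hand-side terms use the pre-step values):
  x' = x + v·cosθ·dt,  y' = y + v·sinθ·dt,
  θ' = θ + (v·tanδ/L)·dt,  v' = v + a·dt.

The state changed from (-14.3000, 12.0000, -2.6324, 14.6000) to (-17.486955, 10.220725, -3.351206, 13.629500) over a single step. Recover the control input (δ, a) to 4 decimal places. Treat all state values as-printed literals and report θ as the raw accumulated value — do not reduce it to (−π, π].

δ = -0.4887, a = -3.8820

a = (v'−v)/dt = (-0.970500)/0.25 = -3.8820
Δθ = θ'−θ = -0.718806;  (v·dt/L) = 14.6000·0.25/2.7 = 1.351852
tan δ = Δθ·L/(v·dt) = -0.531720  →  δ = -0.4887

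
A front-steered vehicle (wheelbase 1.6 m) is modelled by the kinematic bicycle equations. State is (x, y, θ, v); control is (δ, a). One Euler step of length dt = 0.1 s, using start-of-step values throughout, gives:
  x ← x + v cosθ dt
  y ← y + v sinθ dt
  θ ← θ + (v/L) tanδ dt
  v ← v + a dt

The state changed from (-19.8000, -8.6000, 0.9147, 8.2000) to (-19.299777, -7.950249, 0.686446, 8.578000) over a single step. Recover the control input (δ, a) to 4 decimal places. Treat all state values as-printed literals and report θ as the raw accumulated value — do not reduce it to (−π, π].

a = (v'−v)/dt = (0.378000)/0.1 = 3.7800
Δθ = θ'−θ = -0.228254;  (v·dt/L) = 8.2000·0.1/1.6 = 0.512500
tan δ = Δθ·L/(v·dt) = -0.445374  →  δ = -0.4190

δ = -0.4190, a = 3.7800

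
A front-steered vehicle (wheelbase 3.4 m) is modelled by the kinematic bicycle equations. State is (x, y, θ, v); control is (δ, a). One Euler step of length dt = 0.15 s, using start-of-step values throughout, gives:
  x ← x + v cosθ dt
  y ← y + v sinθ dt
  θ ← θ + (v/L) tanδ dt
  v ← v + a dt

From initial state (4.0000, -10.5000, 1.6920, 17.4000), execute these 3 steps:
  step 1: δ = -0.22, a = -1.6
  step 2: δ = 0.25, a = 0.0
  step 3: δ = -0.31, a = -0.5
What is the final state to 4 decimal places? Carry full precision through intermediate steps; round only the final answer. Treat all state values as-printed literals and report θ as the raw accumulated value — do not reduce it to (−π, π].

(3.4478, -2.7906, 1.4711, 17.0850)

after step 1 (δ=-0.22, a=-1.6): (3.684432, -7.909147, 1.520339, 17.160000)
after step 2 (δ=0.25, a=0.0): (3.814254, -5.338423, 1.713648, 17.160000)
after step 3 (δ=-0.31, a=-0.5): (3.447803, -2.790642, 1.471141, 17.085000)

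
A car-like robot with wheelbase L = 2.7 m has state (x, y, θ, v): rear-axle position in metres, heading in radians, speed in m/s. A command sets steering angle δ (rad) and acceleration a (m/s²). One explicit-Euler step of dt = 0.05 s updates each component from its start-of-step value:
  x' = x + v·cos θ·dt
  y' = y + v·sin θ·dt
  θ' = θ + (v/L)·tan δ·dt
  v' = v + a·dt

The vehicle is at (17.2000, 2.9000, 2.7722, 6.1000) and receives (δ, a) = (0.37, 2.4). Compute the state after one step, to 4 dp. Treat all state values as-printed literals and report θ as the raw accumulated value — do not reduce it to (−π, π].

(16.9156, 3.0101, 2.8160, 6.2200)

x' = 17.2000 + 6.1000·cos(2.7722)·0.05 = 16.9156
y' = 2.9000 + 6.1000·sin(2.7722)·0.05 = 3.0101
θ' = 2.7722 + (6.1000/2.7)·tan(0.37)·0.05 = 2.8160
v' = 6.1000 + 2.4000·0.05 = 6.2200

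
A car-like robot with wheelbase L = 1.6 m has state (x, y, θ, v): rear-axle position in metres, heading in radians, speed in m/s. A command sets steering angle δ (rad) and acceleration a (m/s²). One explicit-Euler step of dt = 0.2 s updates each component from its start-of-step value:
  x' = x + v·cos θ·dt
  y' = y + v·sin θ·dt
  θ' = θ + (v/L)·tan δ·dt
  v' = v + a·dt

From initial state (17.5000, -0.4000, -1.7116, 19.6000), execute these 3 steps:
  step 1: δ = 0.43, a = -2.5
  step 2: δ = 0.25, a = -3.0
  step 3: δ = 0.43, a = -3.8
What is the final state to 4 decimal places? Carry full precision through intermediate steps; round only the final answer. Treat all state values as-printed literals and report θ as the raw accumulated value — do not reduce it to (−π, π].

(23.8275, -6.3200, 1.0822, 17.7400)

after step 1 (δ=0.43, a=-2.5): (16.949872, -4.281206, -0.587978, 19.100000)
after step 2 (δ=0.25, a=-3.0): (20.128355, -6.400084, 0.021650, 18.500000)
after step 3 (δ=0.43, a=-3.8): (23.827488, -6.319984, 1.082211, 17.740000)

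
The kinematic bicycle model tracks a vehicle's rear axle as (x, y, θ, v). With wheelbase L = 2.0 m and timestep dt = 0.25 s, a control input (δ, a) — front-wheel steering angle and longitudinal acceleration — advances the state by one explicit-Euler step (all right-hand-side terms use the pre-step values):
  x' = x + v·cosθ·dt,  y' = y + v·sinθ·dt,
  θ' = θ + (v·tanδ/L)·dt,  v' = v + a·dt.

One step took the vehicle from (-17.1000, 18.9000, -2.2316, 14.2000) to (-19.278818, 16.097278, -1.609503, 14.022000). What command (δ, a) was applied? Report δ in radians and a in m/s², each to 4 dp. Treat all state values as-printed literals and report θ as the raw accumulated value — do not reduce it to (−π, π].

a = (v'−v)/dt = (-0.178000)/0.25 = -0.7120
Δθ = θ'−θ = 0.622097;  (v·dt/L) = 14.2000·0.25/2.0 = 1.775000
tan δ = Δθ·L/(v·dt) = 0.350477  →  δ = 0.3371

δ = 0.3371, a = -0.7120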